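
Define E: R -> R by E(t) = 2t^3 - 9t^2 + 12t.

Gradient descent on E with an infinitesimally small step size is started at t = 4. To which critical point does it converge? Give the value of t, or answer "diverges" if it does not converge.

E'(t) = 6(t - 2)(t - 1), so E'(4) = 36.
Gradient descent moves in the -E' direction, i.e. t is decreasing.
The nearest critical point in that direction is t = 2, where E'' = 6 > 0 (a local minimum). The iterate converges there.

2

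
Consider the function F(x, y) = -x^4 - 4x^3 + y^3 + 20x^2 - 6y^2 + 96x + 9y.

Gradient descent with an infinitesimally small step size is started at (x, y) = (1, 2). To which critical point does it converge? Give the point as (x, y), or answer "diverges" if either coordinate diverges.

F is separable, so gradient descent decouples: x follows -∂F/∂x, y follows -∂F/∂y.
∂F/∂x = -4(x - 3)(x + 2)(x + 4); at x=1 this is 120, so x decreases.
∂F/∂y = 3(y - 3)(y - 1); at y=2 this is -3, so y increases.
x converges to its nearest critical value -2 (a local min of the x-part); y converges to 3. The iterate converges to (-2, 3).

(-2, 3)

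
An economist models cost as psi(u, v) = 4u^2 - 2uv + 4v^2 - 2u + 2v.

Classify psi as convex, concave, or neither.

psi is quadratic, so its Hessian is the constant matrix H = [[8, -2], [-2, 8]].
det(H) = 60, tr(H) = 16.
det(H) > 0 and tr(H) > 0, so H is positive definite everywhere: convex.

convex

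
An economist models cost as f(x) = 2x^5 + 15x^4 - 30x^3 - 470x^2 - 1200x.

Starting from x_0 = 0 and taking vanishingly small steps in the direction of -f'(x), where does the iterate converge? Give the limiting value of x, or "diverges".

f'(x) = 10(x - 4)(x + 2)(x + 3)(x + 5), so f'(0) = -1200.
Gradient descent moves in the -f' direction, i.e. x is increasing.
The nearest critical point in that direction is x = 4, where f'' = 3780 > 0 (a local minimum). The iterate converges there.

4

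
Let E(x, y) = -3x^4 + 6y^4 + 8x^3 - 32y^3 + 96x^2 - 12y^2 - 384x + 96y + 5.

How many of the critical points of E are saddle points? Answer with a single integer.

5

E separates as a function of x plus a function of y, so ∇E=0 decouples.
∂E/∂x = -12(x - 4)(x - 2)(x + 4) = 0 at x ∈ {-4, 2, 4}; ∂E/∂y = 24(y - 4)(y - 1)(y + 1) = 0 at y ∈ {-1, 1, 4}.
The Hessian is diagonal: diag(E_xx, E_yy). Second derivatives: E_xx(-4)=-576, E_xx(2)=144, E_xx(4)=-192; E_yy(-1)=240, E_yy(1)=-144, E_yy(4)=360.
Saddle points occur where the two diagonal entries have opposite signs: (-4, -1), (-4, 4), (2, 1), (4, -1), (4, 4). Count: 5.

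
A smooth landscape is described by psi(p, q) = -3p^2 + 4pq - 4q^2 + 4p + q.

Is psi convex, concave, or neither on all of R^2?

psi is quadratic, so its Hessian is the constant matrix H = [[-6, 4], [4, -8]].
det(H) = 32, tr(H) = -14.
det(H) > 0 and tr(H) < 0, so H is negative definite everywhere: concave.

concave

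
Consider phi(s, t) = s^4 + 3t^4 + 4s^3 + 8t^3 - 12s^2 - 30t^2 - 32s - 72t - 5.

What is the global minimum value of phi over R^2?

phi(s,t) separates as P(s) + Q(t) − 5, so its minimum is min P + min Q − 5.
P'(s) = 4(s - 2)(s + 1)(s + 4) vanishes at s ∈ {-4, -1, 2}; Q'(t) = 12(t - 2)(t + 1)(t + 3) vanishes at t ∈ {-3, -1, 2}.
Local minima of P (where P''>0): P(-4)=-64, P(2)=-64. Local minima of Q: Q(-3)=-27, Q(2)=-152.
So the global minimum of phi is P(-4) + Q(2) − 5 = -64 − 152 − 5 = -221, attained at (-4, 2).

-221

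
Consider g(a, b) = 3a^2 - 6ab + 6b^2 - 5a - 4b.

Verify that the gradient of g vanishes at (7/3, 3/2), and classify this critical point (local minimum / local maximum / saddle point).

local minimum

∇g = (6a - 6b - 5, -6a + 12b - 4); substituting (7/3, 3/2) gives ∇g = (0, 0), so (7/3, 3/2) is indeed a critical point.
The Hessian of g is constant: H = [[6, -6], [-6, 12]].
det(H) = 6·12 − (-6)² = 36.
det(H) > 0 and tr(H) = 18 > 0, so H is positive definite and the point is a local minimum.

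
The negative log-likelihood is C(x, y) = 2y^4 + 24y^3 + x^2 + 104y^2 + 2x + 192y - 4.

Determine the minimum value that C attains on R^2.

-133

C(x,y) separates as P(x) + Q(y) − 4, so its minimum is min P + min Q − 4.
P'(x) = 2x + 2 vanishes at x ∈ {-1}; Q'(y) = 8(y + 2)(y + 3)(y + 4) vanishes at y ∈ {-4, -3, -2}.
Local minima of P (where P''>0): P(-1)=-1. Local minima of Q: Q(-4)=-128, Q(-2)=-128.
So the global minimum of C is P(-1) + Q(-4) − 4 = -1 − 128 − 4 = -133, attained at (-1, -4).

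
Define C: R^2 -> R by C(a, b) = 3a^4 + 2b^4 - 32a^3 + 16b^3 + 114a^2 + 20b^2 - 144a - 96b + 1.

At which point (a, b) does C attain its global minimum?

C(a,b) separates as P(a) + Q(b) + 1, so its minimum is min P + min Q + 1.
P'(a) = 12(a - 4)(a - 3)(a - 1) vanishes at a ∈ {1, 3, 4}; Q'(b) = 8(b - 1)(b + 3)(b + 4) vanishes at b ∈ {-4, -3, 1}.
Local minima of P (where P''>0): P(1)=-59, P(4)=-32. Local minima of Q: Q(-4)=192, Q(1)=-58.
So the global minimum of C is P(1) + Q(1) + 1 = -59 − 58 + 1 = -116, attained at (1, 1).

(1, 1)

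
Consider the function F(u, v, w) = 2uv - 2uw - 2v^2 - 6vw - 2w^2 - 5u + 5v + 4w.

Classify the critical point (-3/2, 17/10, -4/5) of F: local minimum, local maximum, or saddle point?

saddle point

The Hessian is constant: H = [[0, 2, -2], [2, -4, -6], [-2, -6, -4]].
Leading principal minors: Δ₁ = 0, Δ₂ = -4, Δ₃ = 80.
The minors fit neither the all-positive nor the alternating-sign pattern, so H is indefinite: a saddle point.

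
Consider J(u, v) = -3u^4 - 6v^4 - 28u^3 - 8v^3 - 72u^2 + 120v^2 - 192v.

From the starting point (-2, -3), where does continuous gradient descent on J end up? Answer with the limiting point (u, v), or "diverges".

(-3, 1)

J is separable, so gradient descent decouples: u follows -∂J/∂u, v follows -∂J/∂v.
∂J/∂u = -12u(u + 3)(u + 4); at u=-2 this is 48, so u decreases.
∂J/∂v = -24(v - 2)(v - 1)(v + 4); at v=-3 this is -480, so v increases.
u converges to its nearest critical value -3 (a local min of the u-part); v converges to 1. The iterate converges to (-3, 1).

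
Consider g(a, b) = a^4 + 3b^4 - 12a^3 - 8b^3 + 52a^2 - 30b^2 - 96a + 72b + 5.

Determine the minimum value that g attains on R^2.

-211

g(a,b) separates as P(a) + Q(b) + 5, so its minimum is min P + min Q + 5.
P'(a) = 4(a - 4)(a - 3)(a - 2) vanishes at a ∈ {2, 3, 4}; Q'(b) = 12(b - 3)(b - 1)(b + 2) vanishes at b ∈ {-2, 1, 3}.
Local minima of P (where P''>0): P(2)=-64, P(4)=-64. Local minima of Q: Q(-2)=-152, Q(3)=-27.
So the global minimum of g is P(2) + Q(-2) + 5 = -64 − 152 + 5 = -211, attained at (2, -2).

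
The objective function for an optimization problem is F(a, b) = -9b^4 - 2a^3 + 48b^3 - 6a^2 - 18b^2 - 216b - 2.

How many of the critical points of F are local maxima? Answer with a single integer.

F separates as a function of a plus a function of b, so ∇F=0 decouples.
∂F/∂a = -6a(a + 2) = 0 at a ∈ {-2, 0}; ∂F/∂b = -36(b - 3)(b - 2)(b + 1) = 0 at b ∈ {-1, 2, 3}.
The Hessian is diagonal: diag(F_aa, F_bb). Second derivatives: F_aa(-2)=12, F_aa(0)=-12; F_bb(-1)=-432, F_bb(2)=108, F_bb(3)=-144.
Local maxima occur where both diagonal entries negative: (0, -1), (0, 3). Count: 2.

2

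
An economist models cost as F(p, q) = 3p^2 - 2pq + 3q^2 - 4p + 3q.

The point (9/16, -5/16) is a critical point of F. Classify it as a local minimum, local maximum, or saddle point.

local minimum

The Hessian of F is constant: H = [[6, -2], [-2, 6]].
det(H) = 6·6 − (-2)² = 32.
det(H) > 0 and tr(H) = 12 > 0, so H is positive definite and the point is a local minimum.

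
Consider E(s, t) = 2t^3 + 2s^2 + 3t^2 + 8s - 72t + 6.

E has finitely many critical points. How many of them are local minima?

E separates as a function of s plus a function of t, so ∇E=0 decouples.
∂E/∂s = 4(s + 2) = 0 at s ∈ {-2}; ∂E/∂t = 6(t - 3)(t + 4) = 0 at t ∈ {-4, 3}.
The Hessian is diagonal: diag(E_ss, E_tt). Second derivatives: E_ss(-2)=4; E_tt(-4)=-42, E_tt(3)=42.
Local minima occur where both diagonal entries positive: (-2, 3). Count: 1.

1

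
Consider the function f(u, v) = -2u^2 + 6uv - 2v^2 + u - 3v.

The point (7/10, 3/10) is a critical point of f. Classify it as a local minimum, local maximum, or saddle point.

saddle point

The Hessian of f is constant: H = [[-4, 6], [6, -4]].
det(H) = (-4)·(-4) − 6² = -20.
Since det(H) < 0, H is indefinite and the critical point is a saddle point.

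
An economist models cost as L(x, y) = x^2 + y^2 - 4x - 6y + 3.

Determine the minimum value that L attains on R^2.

-10

L(x,y) separates as P(x) + Q(y) + 3, so its minimum is min P + min Q + 3.
P'(x) = 2x - 4 vanishes at x ∈ {2}; Q'(y) = 2y - 6 vanishes at y ∈ {3}.
Local minima of P (where P''>0): P(2)=-4. Local minima of Q: Q(3)=-9.
So the global minimum of L is P(2) + Q(3) + 3 = -4 − 9 + 3 = -10, attained at (2, 3).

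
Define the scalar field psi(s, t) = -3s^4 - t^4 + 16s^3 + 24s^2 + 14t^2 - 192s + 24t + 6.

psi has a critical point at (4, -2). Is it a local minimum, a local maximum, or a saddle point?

The mixed partial ∂²psi/∂s∂t is 0, so the Hessian at any point is diag(psi_ss, psi_tt) = diag(12(-3s^2 + 8s + 4), 4(-3t^2 + 7)).
At (4, -2): H = diag(-144, -20).
Both eigenvalues are negative, so H is negative definite: a local maximum.

local maximum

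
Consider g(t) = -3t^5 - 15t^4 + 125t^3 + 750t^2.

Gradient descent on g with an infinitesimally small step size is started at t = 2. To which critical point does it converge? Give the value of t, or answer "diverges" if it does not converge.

0

g'(t) = -15t(t - 5)(t + 4)(t + 5), so g'(2) = 3780.
Gradient descent moves in the -g' direction, i.e. t is decreasing.
The nearest critical point in that direction is t = 0, where g'' = 1500 > 0 (a local minimum). The iterate converges there.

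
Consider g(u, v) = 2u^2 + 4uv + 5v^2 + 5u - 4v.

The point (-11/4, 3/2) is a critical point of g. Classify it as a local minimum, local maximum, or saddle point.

The Hessian of g is constant: H = [[4, 4], [4, 10]].
det(H) = 4·10 − 4² = 24.
det(H) > 0 and tr(H) = 14 > 0, so H is positive definite and the point is a local minimum.

local minimum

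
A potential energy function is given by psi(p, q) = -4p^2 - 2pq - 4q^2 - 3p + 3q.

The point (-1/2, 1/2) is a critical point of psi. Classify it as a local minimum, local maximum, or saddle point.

local maximum

The Hessian of psi is constant: H = [[-8, -2], [-2, -8]].
det(H) = (-8)·(-8) − (-2)² = 60.
det(H) > 0 and tr(H) = -16 < 0, so H is negative definite and the point is a local maximum.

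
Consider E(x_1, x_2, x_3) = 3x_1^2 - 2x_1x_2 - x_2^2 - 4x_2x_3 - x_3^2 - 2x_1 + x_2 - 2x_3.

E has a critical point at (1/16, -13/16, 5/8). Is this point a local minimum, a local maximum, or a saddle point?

The Hessian is constant: H = [[6, -2, 0], [-2, -2, -4], [0, -4, -2]].
Leading principal minors: Δ₁ = 6, Δ₂ = -16, Δ₃ = -64.
The minors fit neither the all-positive nor the alternating-sign pattern, so H is indefinite: a saddle point.

saddle point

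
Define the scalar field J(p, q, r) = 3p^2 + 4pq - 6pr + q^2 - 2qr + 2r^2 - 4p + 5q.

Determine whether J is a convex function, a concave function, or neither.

neither

J is quadratic, so its Hessian is the constant matrix H = [[6, 4, -6], [4, 2, -2], [-6, -2, 4]].
Leading principal minors: 6, -4, -16.
Neither pattern holds ⇒ H is indefinite ⇒ neither convex nor concave.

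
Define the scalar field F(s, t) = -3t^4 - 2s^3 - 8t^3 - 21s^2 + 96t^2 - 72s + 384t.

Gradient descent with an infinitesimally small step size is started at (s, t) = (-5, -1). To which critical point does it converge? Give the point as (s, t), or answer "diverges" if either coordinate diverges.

F is separable, so gradient descent decouples: s follows -∂F/∂s, t follows -∂F/∂t.
∂F/∂s = -6(s + 3)(s + 4); at s=-5 this is -12, so s increases.
∂F/∂t = -12(t - 4)(t + 2)(t + 4); at t=-1 this is 180, so t decreases.
s converges to its nearest critical value -4 (a local min of the s-part); t converges to -2. The iterate converges to (-4, -2).

(-4, -2)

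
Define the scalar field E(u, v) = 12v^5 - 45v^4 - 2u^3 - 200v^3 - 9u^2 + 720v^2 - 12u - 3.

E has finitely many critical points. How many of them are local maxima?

2

E separates as a function of u plus a function of v, so ∇E=0 decouples.
∂E/∂u = -6(u + 1)(u + 2) = 0 at u ∈ {-2, -1}; ∂E/∂v = 60v(v - 4)(v - 2)(v + 3) = 0 at v ∈ {-3, 0, 2, 4}.
The Hessian is diagonal: diag(E_uu, E_vv). Second derivatives: E_uu(-2)=6, E_uu(-1)=-6; E_vv(-3)=-6300, E_vv(0)=1440, E_vv(2)=-1200, E_vv(4)=3360.
Local maxima occur where both diagonal entries negative: (-1, -3), (-1, 2). Count: 2.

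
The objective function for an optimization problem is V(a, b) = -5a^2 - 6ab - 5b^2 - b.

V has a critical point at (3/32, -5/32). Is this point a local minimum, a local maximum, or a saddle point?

local maximum

The Hessian of V is constant: H = [[-10, -6], [-6, -10]].
det(H) = (-10)·(-10) − (-6)² = 64.
det(H) > 0 and tr(H) = -20 < 0, so H is negative definite and the point is a local maximum.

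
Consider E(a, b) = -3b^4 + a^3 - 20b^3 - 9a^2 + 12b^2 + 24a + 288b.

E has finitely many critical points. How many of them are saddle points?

E separates as a function of a plus a function of b, so ∇E=0 decouples.
∂E/∂a = 3(a - 4)(a - 2) = 0 at a ∈ {2, 4}; ∂E/∂b = -12(b - 2)(b + 3)(b + 4) = 0 at b ∈ {-4, -3, 2}.
The Hessian is diagonal: diag(E_aa, E_bb). Second derivatives: E_aa(2)=-6, E_aa(4)=6; E_bb(-4)=-72, E_bb(-3)=60, E_bb(2)=-360.
Saddle points occur where the two diagonal entries have opposite signs: (2, -3), (4, -4), (4, 2). Count: 3.

3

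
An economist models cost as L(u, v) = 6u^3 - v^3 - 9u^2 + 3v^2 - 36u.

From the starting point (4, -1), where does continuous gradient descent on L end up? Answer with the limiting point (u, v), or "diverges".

(2, 0)

L is separable, so gradient descent decouples: u follows -∂L/∂u, v follows -∂L/∂v.
∂L/∂u = 18(u - 2)(u + 1); at u=4 this is 180, so u decreases.
∂L/∂v = -3v(v - 2); at v=-1 this is -9, so v increases.
u converges to its nearest critical value 2 (a local min of the u-part); v converges to 0. The iterate converges to (2, 0).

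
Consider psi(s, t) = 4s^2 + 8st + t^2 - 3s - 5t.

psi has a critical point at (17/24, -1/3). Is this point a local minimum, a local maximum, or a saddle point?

The Hessian of psi is constant: H = [[8, 8], [8, 2]].
det(H) = 8·2 − 8² = -48.
Since det(H) < 0, H is indefinite and the critical point is a saddle point.

saddle point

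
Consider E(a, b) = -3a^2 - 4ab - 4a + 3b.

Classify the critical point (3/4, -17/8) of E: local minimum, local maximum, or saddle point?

The Hessian of E is constant: H = [[-6, -4], [-4, 0]].
det(H) = (-6)·0 − (-4)² = -16.
Since det(H) < 0, H is indefinite and the critical point is a saddle point.

saddle point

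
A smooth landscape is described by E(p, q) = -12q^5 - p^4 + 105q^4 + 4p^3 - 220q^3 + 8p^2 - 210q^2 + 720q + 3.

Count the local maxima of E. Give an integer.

E separates as a function of p plus a function of q, so ∇E=0 decouples.
∂E/∂p = -4p(p - 4)(p + 1) = 0 at p ∈ {-1, 0, 4}; ∂E/∂q = -60(q - 4)(q - 3)(q - 1)(q + 1) = 0 at q ∈ {-1, 1, 3, 4}.
The Hessian is diagonal: diag(E_pp, E_qq). Second derivatives: E_pp(-1)=-20, E_pp(0)=16, E_pp(4)=-80; E_qq(-1)=2400, E_qq(1)=-720, E_qq(3)=480, E_qq(4)=-900.
Local maxima occur where both diagonal entries negative: (-1, 1), (-1, 4), (4, 1), (4, 4). Count: 4.

4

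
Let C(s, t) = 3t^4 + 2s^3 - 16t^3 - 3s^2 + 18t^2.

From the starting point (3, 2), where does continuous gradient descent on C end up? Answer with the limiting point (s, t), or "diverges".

C is separable, so gradient descent decouples: s follows -∂C/∂s, t follows -∂C/∂t.
∂C/∂s = 6s(s - 1); at s=3 this is 36, so s decreases.
∂C/∂t = 12t(t - 3)(t - 1); at t=2 this is -24, so t increases.
s converges to its nearest critical value 1 (a local min of the s-part); t converges to 3. The iterate converges to (1, 3).

(1, 3)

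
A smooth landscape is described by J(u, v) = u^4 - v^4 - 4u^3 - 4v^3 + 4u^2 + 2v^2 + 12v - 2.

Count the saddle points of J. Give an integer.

5

J separates as a function of u plus a function of v, so ∇J=0 decouples.
∂J/∂u = 4u(u - 2)(u - 1) = 0 at u ∈ {0, 1, 2}; ∂J/∂v = -4(v - 1)(v + 1)(v + 3) = 0 at v ∈ {-3, -1, 1}.
The Hessian is diagonal: diag(J_uu, J_vv). Second derivatives: J_uu(0)=8, J_uu(1)=-4, J_uu(2)=8; J_vv(-3)=-32, J_vv(-1)=16, J_vv(1)=-32.
Saddle points occur where the two diagonal entries have opposite signs: (0, -3), (0, 1), (1, -1), (2, -3), (2, 1). Count: 5.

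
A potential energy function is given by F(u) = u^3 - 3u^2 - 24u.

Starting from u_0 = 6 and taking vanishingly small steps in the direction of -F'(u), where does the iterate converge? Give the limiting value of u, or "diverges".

4

F'(u) = 3(u - 4)(u + 2), so F'(6) = 48.
Gradient descent moves in the -F' direction, i.e. u is decreasing.
The nearest critical point in that direction is u = 4, where F'' = 18 > 0 (a local minimum). The iterate converges there.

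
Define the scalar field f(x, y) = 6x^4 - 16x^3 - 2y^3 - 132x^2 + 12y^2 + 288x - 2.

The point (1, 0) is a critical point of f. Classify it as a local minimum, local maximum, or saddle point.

The mixed partial ∂²f/∂x∂y is 0, so the Hessian at any point is diag(f_xx, f_yy) = diag(24(3x^2 - 4x - 11), 12(-y + 2)).
At (1, 0): H = diag(-288, 24).
The eigenvalues have opposite signs, so H is indefinite: a saddle point.

saddle point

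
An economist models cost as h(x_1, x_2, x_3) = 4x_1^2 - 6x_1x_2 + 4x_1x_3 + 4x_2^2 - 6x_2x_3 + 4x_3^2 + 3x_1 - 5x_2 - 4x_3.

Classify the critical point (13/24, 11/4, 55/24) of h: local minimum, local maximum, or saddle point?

The Hessian is constant: H = [[8, -6, 4], [-6, 8, -6], [4, -6, 8]].
Leading principal minors: Δ₁ = 8, Δ₂ = 28, Δ₃ = 96.
All leading minors are positive, so H is positive definite: a local minimum.

local minimum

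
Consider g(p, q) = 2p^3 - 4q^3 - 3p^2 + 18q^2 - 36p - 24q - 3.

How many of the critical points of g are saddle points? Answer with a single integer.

2

g separates as a function of p plus a function of q, so ∇g=0 decouples.
∂g/∂p = 6(p - 3)(p + 2) = 0 at p ∈ {-2, 3}; ∂g/∂q = -12(q - 2)(q - 1) = 0 at q ∈ {1, 2}.
The Hessian is diagonal: diag(g_pp, g_qq). Second derivatives: g_pp(-2)=-30, g_pp(3)=30; g_qq(1)=12, g_qq(2)=-12.
Saddle points occur where the two diagonal entries have opposite signs: (-2, 1), (3, 2). Count: 2.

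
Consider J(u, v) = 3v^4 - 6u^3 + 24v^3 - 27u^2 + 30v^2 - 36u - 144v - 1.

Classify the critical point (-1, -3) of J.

local maximum

The mixed partial ∂²J/∂u∂v is 0, so the Hessian at any point is diag(J_uu, J_vv) = diag(-18(2u + 3), 12(3v^2 + 12v + 5)).
At (-1, -3): H = diag(-18, -48).
Both eigenvalues are negative, so H is negative definite: a local maximum.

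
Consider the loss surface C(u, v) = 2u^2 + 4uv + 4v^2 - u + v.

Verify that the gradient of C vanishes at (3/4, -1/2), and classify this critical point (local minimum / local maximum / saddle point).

∇C = (4u + 4v - 1, 4u + 8v + 1); substituting (3/4, -1/2) gives ∇C = (0, 0), so (3/4, -1/2) is indeed a critical point.
The Hessian of C is constant: H = [[4, 4], [4, 8]].
det(H) = 4·8 − 4² = 16.
det(H) > 0 and tr(H) = 12 > 0, so H is positive definite and the point is a local minimum.

local minimum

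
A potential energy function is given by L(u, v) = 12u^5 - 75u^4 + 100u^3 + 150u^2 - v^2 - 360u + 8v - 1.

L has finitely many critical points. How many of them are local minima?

L separates as a function of u plus a function of v, so ∇L=0 decouples.
∂L/∂u = 60(u - 3)(u - 2)(u - 1)(u + 1) = 0 at u ∈ {-1, 1, 2, 3}; ∂L/∂v = -2(v - 4) = 0 at v ∈ {4}.
The Hessian is diagonal: diag(L_uu, L_vv). Second derivatives: L_uu(-1)=-1440, L_uu(1)=240, L_uu(2)=-180, L_uu(3)=480; L_vv(4)=-2.
Local minima occur where both diagonal entries positive: none. Count: 0.

0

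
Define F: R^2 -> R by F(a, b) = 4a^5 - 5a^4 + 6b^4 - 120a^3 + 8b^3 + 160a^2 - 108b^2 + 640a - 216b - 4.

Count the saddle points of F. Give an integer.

6

F separates as a function of a plus a function of b, so ∇F=0 decouples.
∂F/∂a = 20(a - 4)(a - 2)(a + 1)(a + 4) = 0 at a ∈ {-4, -1, 2, 4}; ∂F/∂b = 24(b - 3)(b + 1)(b + 3) = 0 at b ∈ {-3, -1, 3}.
The Hessian is diagonal: diag(F_aa, F_bb). Second derivatives: F_aa(-4)=-2880, F_aa(-1)=900, F_aa(2)=-720, F_aa(4)=1600; F_bb(-3)=288, F_bb(-1)=-192, F_bb(3)=576.
Saddle points occur where the two diagonal entries have opposite signs: (-4, -3), (-4, 3), (-1, -1), (2, -3), (2, 3), (4, -1). Count: 6.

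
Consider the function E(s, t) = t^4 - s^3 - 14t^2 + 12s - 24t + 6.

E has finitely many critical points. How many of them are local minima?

E separates as a function of s plus a function of t, so ∇E=0 decouples.
∂E/∂s = -3(s - 2)(s + 2) = 0 at s ∈ {-2, 2}; ∂E/∂t = 4(t - 3)(t + 1)(t + 2) = 0 at t ∈ {-2, -1, 3}.
The Hessian is diagonal: diag(E_ss, E_tt). Second derivatives: E_ss(-2)=12, E_ss(2)=-12; E_tt(-2)=20, E_tt(-1)=-16, E_tt(3)=80.
Local minima occur where both diagonal entries positive: (-2, -2), (-2, 3). Count: 2.

2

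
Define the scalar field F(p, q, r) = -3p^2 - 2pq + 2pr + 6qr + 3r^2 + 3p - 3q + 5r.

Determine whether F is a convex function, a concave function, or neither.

neither

F is quadratic, so its Hessian is the constant matrix H = [[-6, -2, 2], [-2, 0, 6], [2, 6, 6]].
Leading principal minors: -6, -4, 144.
Neither pattern holds ⇒ H is indefinite ⇒ neither convex nor concave.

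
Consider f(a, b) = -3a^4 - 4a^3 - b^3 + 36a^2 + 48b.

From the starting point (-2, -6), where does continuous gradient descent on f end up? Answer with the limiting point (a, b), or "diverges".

f is separable, so gradient descent decouples: a follows -∂f/∂a, b follows -∂f/∂b.
∂f/∂a = -12a(a - 2)(a + 3); at a=-2 this is -96, so a increases.
∂f/∂b = -3(b - 4)(b + 4); at b=-6 this is -60, so b increases.
a converges to its nearest critical value 0 (a local min of the a-part); b converges to -4. The iterate converges to (0, -4).

(0, -4)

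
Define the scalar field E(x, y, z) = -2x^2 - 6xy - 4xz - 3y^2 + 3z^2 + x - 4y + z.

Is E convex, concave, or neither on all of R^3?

neither

E is quadratic, so its Hessian is the constant matrix H = [[-4, -6, -4], [-6, -6, 0], [-4, 0, 6]].
Leading principal minors: -4, -12, 24.
Neither pattern holds ⇒ H is indefinite ⇒ neither convex nor concave.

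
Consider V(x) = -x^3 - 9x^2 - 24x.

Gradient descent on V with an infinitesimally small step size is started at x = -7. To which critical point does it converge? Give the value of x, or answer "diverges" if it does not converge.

-4

V'(x) = -3(x + 2)(x + 4), so V'(-7) = -45.
Gradient descent moves in the -V' direction, i.e. x is increasing.
The nearest critical point in that direction is x = -4, where V'' = 6 > 0 (a local minimum). The iterate converges there.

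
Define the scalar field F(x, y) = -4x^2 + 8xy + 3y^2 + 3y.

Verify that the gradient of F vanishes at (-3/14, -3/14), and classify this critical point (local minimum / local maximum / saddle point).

∇F = (-8x + 8y, 8x + 6y + 3); substituting (-3/14, -3/14) gives ∇F = (0, 0), so (-3/14, -3/14) is indeed a critical point.
The Hessian of F is constant: H = [[-8, 8], [8, 6]].
det(H) = (-8)·6 − 8² = -112.
Since det(H) < 0, H is indefinite and the critical point is a saddle point.

saddle point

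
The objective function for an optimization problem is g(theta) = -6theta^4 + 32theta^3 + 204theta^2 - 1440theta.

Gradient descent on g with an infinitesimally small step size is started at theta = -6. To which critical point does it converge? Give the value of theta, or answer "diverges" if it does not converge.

diverges

g'(theta) = -24(theta - 5)(theta - 3)(theta + 4), so g'(-6) = 4752.
Gradient descent moves in the -g' direction, i.e. theta is decreasing.
There is no critical point below theta=-6, and g' keeps the same sign, so the iterate runs off to −∞.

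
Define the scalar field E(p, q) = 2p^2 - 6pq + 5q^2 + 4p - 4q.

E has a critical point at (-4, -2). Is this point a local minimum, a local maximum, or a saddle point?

local minimum

The Hessian of E is constant: H = [[4, -6], [-6, 10]].
det(H) = 4·10 − (-6)² = 4.
det(H) > 0 and tr(H) = 14 > 0, so H is positive definite and the point is a local minimum.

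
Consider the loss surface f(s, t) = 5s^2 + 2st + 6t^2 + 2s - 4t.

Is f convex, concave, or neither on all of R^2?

convex

f is quadratic, so its Hessian is the constant matrix H = [[10, 2], [2, 12]].
det(H) = 116, tr(H) = 22.
det(H) > 0 and tr(H) > 0, so H is positive definite everywhere: convex.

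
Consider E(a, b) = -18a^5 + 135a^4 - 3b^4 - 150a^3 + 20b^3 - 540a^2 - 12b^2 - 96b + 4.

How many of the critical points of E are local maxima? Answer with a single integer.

4

E separates as a function of a plus a function of b, so ∇E=0 decouples.
∂E/∂a = -90a(a - 4)(a - 3)(a + 1) = 0 at a ∈ {-1, 0, 3, 4}; ∂E/∂b = -12(b - 4)(b - 2)(b + 1) = 0 at b ∈ {-1, 2, 4}.
The Hessian is diagonal: diag(E_aa, E_bb). Second derivatives: E_aa(-1)=1800, E_aa(0)=-1080, E_aa(3)=1080, E_aa(4)=-1800; E_bb(-1)=-180, E_bb(2)=72, E_bb(4)=-120.
Local maxima occur where both diagonal entries negative: (0, -1), (0, 4), (4, -1), (4, 4). Count: 4.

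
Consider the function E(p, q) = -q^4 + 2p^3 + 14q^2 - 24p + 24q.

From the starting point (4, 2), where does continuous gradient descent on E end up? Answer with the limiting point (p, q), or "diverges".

(2, -1)

E is separable, so gradient descent decouples: p follows -∂E/∂p, q follows -∂E/∂q.
∂E/∂p = 6(p - 2)(p + 2); at p=4 this is 72, so p decreases.
∂E/∂q = -4(q - 3)(q + 1)(q + 2); at q=2 this is 48, so q decreases.
p converges to its nearest critical value 2 (a local min of the p-part); q converges to -1. The iterate converges to (2, -1).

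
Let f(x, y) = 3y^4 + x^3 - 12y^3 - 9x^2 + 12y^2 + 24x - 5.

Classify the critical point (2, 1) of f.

The mixed partial ∂²f/∂x∂y is 0, so the Hessian at any point is diag(f_xx, f_yy) = diag(6(x - 3), 12(3y^2 - 6y + 2)).
At (2, 1): H = diag(-6, -12).
Both eigenvalues are negative, so H is negative definite: a local maximum.

local maximum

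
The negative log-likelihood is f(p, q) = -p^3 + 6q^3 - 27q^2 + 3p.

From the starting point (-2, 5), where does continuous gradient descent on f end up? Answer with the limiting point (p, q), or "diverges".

(-1, 3)

f is separable, so gradient descent decouples: p follows -∂f/∂p, q follows -∂f/∂q.
∂f/∂p = -3(p - 1)(p + 1); at p=-2 this is -9, so p increases.
∂f/∂q = 18q(q - 3); at q=5 this is 180, so q decreases.
p converges to its nearest critical value -1 (a local min of the p-part); q converges to 3. The iterate converges to (-1, 3).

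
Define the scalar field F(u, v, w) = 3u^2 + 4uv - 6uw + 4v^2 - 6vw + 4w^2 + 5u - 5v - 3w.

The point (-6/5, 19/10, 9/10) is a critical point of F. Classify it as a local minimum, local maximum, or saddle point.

The Hessian is constant: H = [[6, 4, -6], [4, 8, -6], [-6, -6, 8]].
Leading principal minors: Δ₁ = 6, Δ₂ = 32, Δ₃ = 40.
All leading minors are positive, so H is positive definite: a local minimum.

local minimum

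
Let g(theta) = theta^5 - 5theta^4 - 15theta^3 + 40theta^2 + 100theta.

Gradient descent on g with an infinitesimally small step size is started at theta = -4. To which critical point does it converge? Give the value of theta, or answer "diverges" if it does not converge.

g'(theta) = 5(theta - 5)(theta - 2)(theta + 1)(theta + 2), so g'(-4) = 1620.
Gradient descent moves in the -g' direction, i.e. theta is decreasing.
There is no critical point below theta=-4, and g' keeps the same sign, so the iterate runs off to −∞.

diverges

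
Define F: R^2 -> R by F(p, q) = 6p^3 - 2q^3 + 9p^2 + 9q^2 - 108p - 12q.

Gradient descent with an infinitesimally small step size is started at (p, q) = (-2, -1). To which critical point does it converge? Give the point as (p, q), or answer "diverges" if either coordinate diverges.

(2, 1)

F is separable, so gradient descent decouples: p follows -∂F/∂p, q follows -∂F/∂q.
∂F/∂p = 18(p - 2)(p + 3); at p=-2 this is -72, so p increases.
∂F/∂q = -6(q - 2)(q - 1); at q=-1 this is -36, so q increases.
p converges to its nearest critical value 2 (a local min of the p-part); q converges to 1. The iterate converges to (2, 1).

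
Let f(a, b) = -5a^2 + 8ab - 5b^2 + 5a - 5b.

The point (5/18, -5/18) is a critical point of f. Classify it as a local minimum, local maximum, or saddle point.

local maximum

The Hessian of f is constant: H = [[-10, 8], [8, -10]].
det(H) = (-10)·(-10) − 8² = 36.
det(H) > 0 and tr(H) = -20 < 0, so H is negative definite and the point is a local maximum.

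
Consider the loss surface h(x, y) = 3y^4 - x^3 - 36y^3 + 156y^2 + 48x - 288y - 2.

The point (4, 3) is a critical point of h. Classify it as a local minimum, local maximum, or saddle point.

The mixed partial ∂²h/∂x∂y is 0, so the Hessian at any point is diag(h_xx, h_yy) = diag(-6x, 12(3y^2 - 18y + 26)).
At (4, 3): H = diag(-24, -12).
Both eigenvalues are negative, so H is negative definite: a local maximum.

local maximum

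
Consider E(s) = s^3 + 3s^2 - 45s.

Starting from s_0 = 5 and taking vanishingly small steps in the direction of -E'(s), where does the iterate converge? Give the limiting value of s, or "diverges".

E'(s) = 3(s - 3)(s + 5), so E'(5) = 60.
Gradient descent moves in the -E' direction, i.e. s is decreasing.
The nearest critical point in that direction is s = 3, where E'' = 24 > 0 (a local minimum). The iterate converges there.

3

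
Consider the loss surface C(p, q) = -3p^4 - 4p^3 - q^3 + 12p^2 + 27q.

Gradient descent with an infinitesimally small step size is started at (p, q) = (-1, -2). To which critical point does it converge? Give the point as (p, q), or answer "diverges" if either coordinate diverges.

C is separable, so gradient descent decouples: p follows -∂C/∂p, q follows -∂C/∂q.
∂C/∂p = -12p(p - 1)(p + 2); at p=-1 this is -24, so p increases.
∂C/∂q = -3(q - 3)(q + 3); at q=-2 this is 15, so q decreases.
p converges to its nearest critical value 0 (a local min of the p-part); q converges to -3. The iterate converges to (0, -3).

(0, -3)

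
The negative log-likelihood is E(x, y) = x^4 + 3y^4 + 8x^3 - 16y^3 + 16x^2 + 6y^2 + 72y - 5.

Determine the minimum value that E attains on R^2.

-52

E(x,y) separates as P(x) + Q(y) − 5, so its minimum is min P + min Q − 5.
P'(x) = 4x(x + 2)(x + 4) vanishes at x ∈ {-4, -2, 0}; Q'(y) = 12(y - 3)(y - 2)(y + 1) vanishes at y ∈ {-1, 2, 3}.
Local minima of P (where P''>0): P(-4)=0, P(0)=0. Local minima of Q: Q(-1)=-47, Q(3)=81.
So the global minimum of E is P(-4) + Q(-1) − 5 = 0 − 47 − 5 = -52, attained at (-4, -1).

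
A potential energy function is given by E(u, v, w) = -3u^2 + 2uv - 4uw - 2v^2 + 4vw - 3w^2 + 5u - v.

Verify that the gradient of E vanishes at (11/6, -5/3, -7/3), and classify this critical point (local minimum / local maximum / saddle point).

local maximum

∇E = (-6u + 2v - 4w + 5, 2u - 4v + 4w - 1, -4u + 4v - 6w); substituting (11/6, -5/3, -7/3) gives ∇E = (0, 0, 0), so (11/6, -5/3, -7/3) is indeed a critical point.
The Hessian is constant: H = [[-6, 2, -4], [2, -4, 4], [-4, 4, -6]].
Leading principal minors: Δ₁ = -6, Δ₂ = 20, Δ₃ = -24.
The minors alternate sign starting negative (−, +, −), so H is negative definite: a local maximum.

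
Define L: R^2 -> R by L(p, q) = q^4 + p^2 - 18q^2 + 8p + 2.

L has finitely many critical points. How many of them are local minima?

2

L separates as a function of p plus a function of q, so ∇L=0 decouples.
∂L/∂p = 2(p + 4) = 0 at p ∈ {-4}; ∂L/∂q = 4q(q - 3)(q + 3) = 0 at q ∈ {-3, 0, 3}.
The Hessian is diagonal: diag(L_pp, L_qq). Second derivatives: L_pp(-4)=2; L_qq(-3)=72, L_qq(0)=-36, L_qq(3)=72.
Local minima occur where both diagonal entries positive: (-4, -3), (-4, 3). Count: 2.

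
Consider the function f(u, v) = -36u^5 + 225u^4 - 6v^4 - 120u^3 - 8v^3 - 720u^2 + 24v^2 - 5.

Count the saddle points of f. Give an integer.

f separates as a function of u plus a function of v, so ∇f=0 decouples.
∂f/∂u = -180u(u - 4)(u - 2)(u + 1) = 0 at u ∈ {-1, 0, 2, 4}; ∂f/∂v = -24v(v - 1)(v + 2) = 0 at v ∈ {-2, 0, 1}.
The Hessian is diagonal: diag(f_uu, f_vv). Second derivatives: f_uu(-1)=2700, f_uu(0)=-1440, f_uu(2)=2160, f_uu(4)=-7200; f_vv(-2)=-144, f_vv(0)=48, f_vv(1)=-72.
Saddle points occur where the two diagonal entries have opposite signs: (-1, -2), (-1, 1), (0, 0), (2, -2), (2, 1), (4, 0). Count: 6.

6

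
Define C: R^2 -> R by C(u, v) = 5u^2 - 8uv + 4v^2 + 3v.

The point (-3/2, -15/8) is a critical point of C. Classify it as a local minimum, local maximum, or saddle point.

The Hessian of C is constant: H = [[10, -8], [-8, 8]].
det(H) = 10·8 − (-8)² = 16.
det(H) > 0 and tr(H) = 18 > 0, so H is positive definite and the point is a local minimum.

local minimum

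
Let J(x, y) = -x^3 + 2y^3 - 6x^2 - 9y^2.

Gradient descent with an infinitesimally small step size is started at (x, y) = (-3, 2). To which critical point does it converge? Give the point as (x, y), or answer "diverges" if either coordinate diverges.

(-4, 3)

J is separable, so gradient descent decouples: x follows -∂J/∂x, y follows -∂J/∂y.
∂J/∂x = -3x(x + 4); at x=-3 this is 9, so x decreases.
∂J/∂y = 6y(y - 3); at y=2 this is -12, so y increases.
x converges to its nearest critical value -4 (a local min of the x-part); y converges to 3. The iterate converges to (-4, 3).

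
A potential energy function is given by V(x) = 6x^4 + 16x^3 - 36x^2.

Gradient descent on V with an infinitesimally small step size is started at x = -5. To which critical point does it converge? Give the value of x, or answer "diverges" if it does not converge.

V'(x) = 24x(x - 1)(x + 3), so V'(-5) = -1440.
Gradient descent moves in the -V' direction, i.e. x is increasing.
The nearest critical point in that direction is x = -3, where V'' = 288 > 0 (a local minimum). The iterate converges there.

-3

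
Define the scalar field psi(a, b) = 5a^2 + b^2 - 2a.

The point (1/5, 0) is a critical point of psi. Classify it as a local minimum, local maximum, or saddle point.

local minimum

The Hessian of psi is constant: H = [[10, 0], [0, 2]].
det(H) = 10·2 − 0² = 20.
det(H) > 0 and tr(H) = 12 > 0, so H is positive definite and the point is a local minimum.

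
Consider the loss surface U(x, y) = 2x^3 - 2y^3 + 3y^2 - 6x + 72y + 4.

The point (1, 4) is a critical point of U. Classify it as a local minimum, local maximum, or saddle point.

The mixed partial ∂²U/∂x∂y is 0, so the Hessian at any point is diag(U_xx, U_yy) = diag(12x, 6(-2y + 1)).
At (1, 4): H = diag(12, -42).
The eigenvalues have opposite signs, so H is indefinite: a saddle point.

saddle point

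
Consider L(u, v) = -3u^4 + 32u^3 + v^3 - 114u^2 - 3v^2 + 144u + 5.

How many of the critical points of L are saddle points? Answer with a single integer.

3

L separates as a function of u plus a function of v, so ∇L=0 decouples.
∂L/∂u = -12(u - 4)(u - 3)(u - 1) = 0 at u ∈ {1, 3, 4}; ∂L/∂v = 3v(v - 2) = 0 at v ∈ {0, 2}.
The Hessian is diagonal: diag(L_uu, L_vv). Second derivatives: L_uu(1)=-72, L_uu(3)=24, L_uu(4)=-36; L_vv(0)=-6, L_vv(2)=6.
Saddle points occur where the two diagonal entries have opposite signs: (1, 2), (3, 0), (4, 2). Count: 3.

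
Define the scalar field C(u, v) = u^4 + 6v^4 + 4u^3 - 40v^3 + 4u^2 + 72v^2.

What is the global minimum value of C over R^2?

0

C(u,v) separates as P(u) + Q(v), so its minimum is min P + min Q.
P'(u) = 4u(u + 1)(u + 2) vanishes at u ∈ {-2, -1, 0}; Q'(v) = 24v(v - 3)(v - 2) vanishes at v ∈ {0, 2, 3}.
Local minima of P (where P''>0): P(-2)=0, P(0)=0. Local minima of Q: Q(0)=0, Q(3)=54.
So the global minimum of C is P(-2) + Q(0) = 0 + 0 = 0, attained at (-2, 0).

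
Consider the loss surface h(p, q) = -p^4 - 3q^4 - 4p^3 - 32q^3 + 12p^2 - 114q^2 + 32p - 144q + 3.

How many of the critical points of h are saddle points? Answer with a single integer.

4

h separates as a function of p plus a function of q, so ∇h=0 decouples.
∂h/∂p = -4(p - 2)(p + 1)(p + 4) = 0 at p ∈ {-4, -1, 2}; ∂h/∂q = -12(q + 1)(q + 3)(q + 4) = 0 at q ∈ {-4, -3, -1}.
The Hessian is diagonal: diag(h_pp, h_qq). Second derivatives: h_pp(-4)=-72, h_pp(-1)=36, h_pp(2)=-72; h_qq(-4)=-36, h_qq(-3)=24, h_qq(-1)=-72.
Saddle points occur where the two diagonal entries have opposite signs: (-4, -3), (-1, -4), (-1, -1), (2, -3). Count: 4.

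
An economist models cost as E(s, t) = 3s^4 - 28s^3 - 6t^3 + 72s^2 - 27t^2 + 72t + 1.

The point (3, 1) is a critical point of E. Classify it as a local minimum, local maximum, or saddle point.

local maximum

The mixed partial ∂²E/∂s∂t is 0, so the Hessian at any point is diag(E_ss, E_tt) = diag(12(3s^2 - 14s + 12), -18(2t + 3)).
At (3, 1): H = diag(-36, -90).
Both eigenvalues are negative, so H is negative definite: a local maximum.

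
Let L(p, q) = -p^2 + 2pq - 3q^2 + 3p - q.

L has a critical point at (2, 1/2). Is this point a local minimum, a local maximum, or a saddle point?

local maximum

The Hessian of L is constant: H = [[-2, 2], [2, -6]].
det(H) = (-2)·(-6) − 2² = 8.
det(H) > 0 and tr(H) = -8 < 0, so H is negative definite and the point is a local maximum.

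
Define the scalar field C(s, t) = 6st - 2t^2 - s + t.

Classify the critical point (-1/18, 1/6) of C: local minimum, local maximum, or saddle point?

saddle point

The Hessian of C is constant: H = [[0, 6], [6, -4]].
det(H) = 0·(-4) − 6² = -36.
Since det(H) < 0, H is indefinite and the critical point is a saddle point.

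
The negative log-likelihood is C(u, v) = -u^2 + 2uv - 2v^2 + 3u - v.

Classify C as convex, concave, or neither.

concave

C is quadratic, so its Hessian is the constant matrix H = [[-2, 2], [2, -4]].
det(H) = 4, tr(H) = -6.
det(H) > 0 and tr(H) < 0, so H is negative definite everywhere: concave.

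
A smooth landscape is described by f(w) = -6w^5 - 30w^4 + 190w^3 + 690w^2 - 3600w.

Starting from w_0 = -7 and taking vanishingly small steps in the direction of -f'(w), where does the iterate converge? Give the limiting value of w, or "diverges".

f'(w) = -30(w - 3)(w - 2)(w + 4)(w + 5), so f'(-7) = -16200.
Gradient descent moves in the -f' direction, i.e. w is increasing.
The nearest critical point in that direction is w = -5, where f'' = 1680 > 0 (a local minimum). The iterate converges there.

-5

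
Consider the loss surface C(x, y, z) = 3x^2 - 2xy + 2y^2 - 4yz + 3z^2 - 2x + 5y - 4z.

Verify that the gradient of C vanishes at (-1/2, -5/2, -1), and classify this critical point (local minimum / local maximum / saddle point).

∇C = (6x - 2y - 2, -2x + 4y - 4z + 5, -4y + 6z - 4); substituting (-1/2, -5/2, -1) gives ∇C = (0, 0, 0), so (-1/2, -5/2, -1) is indeed a critical point.
The Hessian is constant: H = [[6, -2, 0], [-2, 4, -4], [0, -4, 6]].
Leading principal minors: Δ₁ = 6, Δ₂ = 20, Δ₃ = 24.
All leading minors are positive, so H is positive definite: a local minimum.

local minimum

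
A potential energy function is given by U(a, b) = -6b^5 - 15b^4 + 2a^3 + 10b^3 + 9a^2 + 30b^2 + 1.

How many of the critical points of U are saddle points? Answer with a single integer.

4

U separates as a function of a plus a function of b, so ∇U=0 decouples.
∂U/∂a = 6a(a + 3) = 0 at a ∈ {-3, 0}; ∂U/∂b = -30b(b - 1)(b + 1)(b + 2) = 0 at b ∈ {-2, -1, 0, 1}.
The Hessian is diagonal: diag(U_aa, U_bb). Second derivatives: U_aa(-3)=-18, U_aa(0)=18; U_bb(-2)=180, U_bb(-1)=-60, U_bb(0)=60, U_bb(1)=-180.
Saddle points occur where the two diagonal entries have opposite signs: (-3, -2), (-3, 0), (0, -1), (0, 1). Count: 4.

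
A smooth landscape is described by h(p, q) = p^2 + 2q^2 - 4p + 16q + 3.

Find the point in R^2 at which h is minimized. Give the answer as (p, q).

(2, -4)

h(p,q) separates as A(p) + B(q) + 3, so its minimum is min A + min B + 3.
A'(p) = 2p - 4 vanishes at p ∈ {2}; B'(q) = 4q + 16 vanishes at q ∈ {-4}.
Local minima of A (where A''>0): A(2)=-4. Local minima of B: B(-4)=-32.
So the global minimum of h is A(2) + B(-4) + 3 = -4 − 32 + 3 = -33, attained at (2, -4).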